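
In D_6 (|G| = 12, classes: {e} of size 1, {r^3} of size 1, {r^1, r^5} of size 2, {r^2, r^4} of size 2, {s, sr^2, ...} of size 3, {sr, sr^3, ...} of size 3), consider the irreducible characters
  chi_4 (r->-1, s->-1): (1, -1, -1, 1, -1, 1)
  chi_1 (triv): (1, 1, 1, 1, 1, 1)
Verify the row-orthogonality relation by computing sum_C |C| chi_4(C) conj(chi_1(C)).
Sum = 0; so <chi_4, chi_1> = 0 (distinct irreducibles are orthogonal).

Justification: Compute term by term over conjugacy classes (|C| * chi_4(C) * conj(chi_1(C))):
  1*(1)*conj(1) + 1*(-1)*conj(1) + 2*(-1)*conj(1) + 2*(1)*conj(1) + 3*(-1)*conj(1) + 3*(1)*conj(1)
  = (1) + (-1) + (-2) + (2) + (-3) + (3)
  = 0.
Dividing by |G| = 12 gives 0/12 = 0, matching the row-orthogonality relation <chi_4, chi_1> = [chi_4 = chi_1].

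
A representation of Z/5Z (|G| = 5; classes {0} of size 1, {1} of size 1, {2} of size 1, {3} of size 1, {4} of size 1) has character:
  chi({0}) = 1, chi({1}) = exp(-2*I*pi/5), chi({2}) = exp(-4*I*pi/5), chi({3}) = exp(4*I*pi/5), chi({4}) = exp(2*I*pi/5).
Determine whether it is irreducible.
Irreducible: <chi, chi> = 1.

Proof sketch: <chi, chi> = (1/|G|) sum_C |C| * |chi(C)|^2 = (1/5)[1*|1|^2 + 1*|exp(-2*I*pi/5)|^2 + 1*|exp(-4*I*pi/5)|^2 + 1*|exp(4*I*pi/5)|^2 + 1*|exp(2*I*pi/5)|^2]
  = (1/5)[(1) + (1) + (1) + (1) + (1)] = 5/5 = 1.
(Exp terms are combined using exp(i*s)*conj(exp(i*t)) = exp(i*(s-t)), and sums of them are collapsed using the identity that for every m > 1 the m distinct m-th roots of unity sum to 0, e.g. 1 + exp(2*I*pi/3) + exp(-2*I*pi/3) = 0.)
A character is irreducible iff <chi, chi> = 1, so this representation is irreducible.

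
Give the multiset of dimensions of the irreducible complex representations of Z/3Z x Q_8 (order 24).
Dimensions: 1, 1, 1, 1, 1, 1, 1, 1, 1, 1, 1, 1, 2, 2, 2

Details: There are 15 irreducibles (= number of conjugacy classes). Their dimensions d_i satisfy sum d_i^2 = |G| = 24: 1 + 1 + 1 + 1 + 1 + 1 + 1 + 1 + 1 + 1 + 1 + 1 + 4 + 4 + 4 = 24. (For the product with Z/3Z: each of the 3 1-dim characters of Z/3Z tensors with each irrep of Q_8, giving 3 copies of each Q_8-dimension.)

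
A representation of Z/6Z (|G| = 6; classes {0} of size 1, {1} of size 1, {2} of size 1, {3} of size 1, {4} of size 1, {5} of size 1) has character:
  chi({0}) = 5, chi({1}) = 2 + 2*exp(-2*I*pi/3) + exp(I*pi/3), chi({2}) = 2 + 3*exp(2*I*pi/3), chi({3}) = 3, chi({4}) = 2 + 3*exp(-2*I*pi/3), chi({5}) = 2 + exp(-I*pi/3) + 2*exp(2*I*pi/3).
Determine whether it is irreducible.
Not irreducible (reducible): <chi, chi> = 9 > 1.

<chi, chi> = (1/|G|) sum_C |C| * |chi(C)|^2 = (1/6)[1*|5|^2 + 1*|2 + 2*exp(-2*I*pi/3) + exp(I*pi/3)|^2 + 1*|2 + 3*exp(2*I*pi/3)|^2 + 1*|3|^2 + 1*|2 + 3*exp(-2*I*pi/3)|^2 + 1*|2 + exp(-I*pi/3) + 2*exp(2*I*pi/3)|^2]
  = (1/6)[(25) + (3) + (7) + (9) + (7) + (3)] = 54/6 = 9.
(Exp terms are combined using exp(i*s)*conj(exp(i*t)) = exp(i*(s-t)), and sums of them are collapsed using the identity that for every m > 1 the m distinct m-th roots of unity sum to 0, e.g. 1 + exp(2*I*pi/3) + exp(-2*I*pi/3) = 0.)
A character is irreducible iff <chi, chi> = 1, so this representation is reducible.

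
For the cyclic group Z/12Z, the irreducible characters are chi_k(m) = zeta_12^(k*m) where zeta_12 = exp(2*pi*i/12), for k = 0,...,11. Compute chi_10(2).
chi_10(2) = zeta_12^20 = exp(-2*I*pi/3)

Solution. chi_10(2) = zeta_12^(10*2) = zeta_12^20. Since zeta_12^12 = 1, this equals zeta_12^8 = exp(2*pi*i*8/12) = exp(-2*I*pi/3).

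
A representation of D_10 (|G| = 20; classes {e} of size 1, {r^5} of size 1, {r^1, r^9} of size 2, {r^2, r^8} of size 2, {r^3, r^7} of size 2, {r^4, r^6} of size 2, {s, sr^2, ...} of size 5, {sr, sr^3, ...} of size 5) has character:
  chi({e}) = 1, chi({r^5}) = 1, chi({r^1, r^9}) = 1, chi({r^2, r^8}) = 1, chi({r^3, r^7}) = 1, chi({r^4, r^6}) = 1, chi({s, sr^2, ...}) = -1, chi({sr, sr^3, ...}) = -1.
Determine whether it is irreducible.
Irreducible: <chi, chi> = 1.

Working: <chi, chi> = (1/|G|) sum_C |C| * |chi(C)|^2 = (1/20)[1*|1|^2 + 1*|1|^2 + 2*|1|^2 + 2*|1|^2 + 2*|1|^2 + 2*|1|^2 + 5*|-1|^2 + 5*|-1|^2]
  = (1/20)[(1) + (1) + (2) + (2) + (2) + (2) + (5) + (5)] = 20/20 = 1.
A character is irreducible iff <chi, chi> = 1, so this representation is irreducible.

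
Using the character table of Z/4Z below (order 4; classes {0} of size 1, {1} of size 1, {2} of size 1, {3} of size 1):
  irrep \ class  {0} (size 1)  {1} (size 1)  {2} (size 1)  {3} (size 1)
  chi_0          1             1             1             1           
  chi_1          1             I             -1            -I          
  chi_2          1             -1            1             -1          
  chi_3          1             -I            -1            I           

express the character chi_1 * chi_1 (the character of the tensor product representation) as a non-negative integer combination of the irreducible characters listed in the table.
chi_1 tensor chi_1 = chi_2 (all other irreducibles have multiplicity 0).

Reasoning: The character of a tensor product is the pointwise product (chi_1 * chi_1)(C) = chi_1(C) * chi_1(C):
  {0}: (1)*(1), {1}: (I)*(I), {2}: (-1)*(-1), {3}: (-I)*(-I)
so (chi_1 * chi_1) takes values
  {0} -> 1, {1} -> -1, {2} -> 1, {3} -> -1.
Now take the inner product of this character with each irreducible chi from the table, <chi_1*chi_1, chi> = (1/4) sum_C |C| (chi_1*chi_1)(C) conj(chi(C)):
  <chi_1*chi_1, chi_0> = (1/4)[1*(1)*conj(1) + 1*(-1)*conj(1) + 1*(1)*conj(1) + 1*(-1)*conj(1)]
      = (1/4)[(1) + (-1) + (1) + (-1)] = 0/4 = 0
  <chi_1*chi_1, chi_1> = (1/4)[1*(1)*conj(1) + 1*(-1)*conj(I) + 1*(1)*conj(-1) + 1*(-1)*conj(-I)]
      = (1/4)[(1) + (I) + (-1) + (-I)] = 0/4 = 0
  <chi_1*chi_1, chi_2> = (1/4)[1*(1)*conj(1) + 1*(-1)*conj(-1) + 1*(1)*conj(1) + 1*(-1)*conj(-1)]
      = (1/4)[(1) + (1) + (1) + (1)] = 4/4 = 1
  <chi_1*chi_1, chi_3> = (1/4)[1*(1)*conj(1) + 1*(-1)*conj(-I) + 1*(1)*conj(-1) + 1*(-1)*conj(I)]
      = (1/4)[(1) + (-I) + (-1) + (I)] = 0/4 = 0
(Exp terms are combined using exp(i*s)*conj(exp(i*t)) = exp(i*(s-t)), and sums of them are collapsed using the identity that for every m > 1 the m distinct m-th roots of unity sum to 0, e.g. 1 + exp(2*I*pi/3) + exp(-2*I*pi/3) = 0.)
Hence the multiplicities are chi_2: 1. Dimension check: dim(chi_1)*dim(chi_1) = 1*1 = 1 and sum (mult * dim) = 1*1 = 1.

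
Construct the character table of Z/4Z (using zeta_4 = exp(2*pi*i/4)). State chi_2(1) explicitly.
Character table of Z/4Z (irreps indexed chi_0,...,chi_3 with chi_k(m) = zeta_4^(k*m), zeta_4 = exp(2*pi*i/4)):
  irrep \ class  {0} (size 1)  {1} (size 1)  {2} (size 1)  {3} (size 1)
  chi_0          1             1             1             1           
  chi_1          1             I             -1            -I          
  chi_2          1             -1            1             -1          
  chi_3          1             -I            -1            I           

Spot check: chi_2(1) = zeta_4^(2*1) = zeta_4^2 = -1.

Reasoning: Z/4Z is abelian, so all 4 irreducible complex representations are 1-dimensional. They are given by chi_k(m) = zeta_4^(k*m) for k = 0,...,3. Row orthogonality: sum_m chi_k(m) conj(chi_l(m)) = 4 * [k = l].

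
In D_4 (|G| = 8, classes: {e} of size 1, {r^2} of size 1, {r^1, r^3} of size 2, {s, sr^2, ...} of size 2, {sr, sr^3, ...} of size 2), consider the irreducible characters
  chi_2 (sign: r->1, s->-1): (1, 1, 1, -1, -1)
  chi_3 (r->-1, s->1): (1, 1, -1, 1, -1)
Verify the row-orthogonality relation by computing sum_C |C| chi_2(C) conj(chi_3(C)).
Sum = 0; so <chi_2, chi_3> = 0 (distinct irreducibles are orthogonal).

Why: Compute term by term over conjugacy classes (|C| * chi_2(C) * conj(chi_3(C))):
  1*(1)*conj(1) + 1*(1)*conj(1) + 2*(1)*conj(-1) + 2*(-1)*conj(1) + 2*(-1)*conj(-1)
  = (1) + (1) + (-2) + (-2) + (2)
  = 0.
Dividing by |G| = 8 gives 0/8 = 0, matching the row-orthogonality relation <chi_2, chi_3> = [chi_2 = chi_3].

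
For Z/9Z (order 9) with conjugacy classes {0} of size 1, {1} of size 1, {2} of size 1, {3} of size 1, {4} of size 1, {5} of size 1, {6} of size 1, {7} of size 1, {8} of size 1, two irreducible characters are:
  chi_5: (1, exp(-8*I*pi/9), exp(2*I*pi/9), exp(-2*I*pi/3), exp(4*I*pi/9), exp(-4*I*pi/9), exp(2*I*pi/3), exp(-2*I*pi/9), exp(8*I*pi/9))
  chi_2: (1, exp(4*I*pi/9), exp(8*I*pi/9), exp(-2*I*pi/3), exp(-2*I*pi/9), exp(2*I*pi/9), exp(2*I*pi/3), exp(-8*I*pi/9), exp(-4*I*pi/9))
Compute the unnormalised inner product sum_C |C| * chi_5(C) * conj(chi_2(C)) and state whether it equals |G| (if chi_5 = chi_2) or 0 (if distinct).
Sum = 0; so <chi_5, chi_2> = 0 (distinct irreducibles are orthogonal).

Working: Compute term by term over conjugacy classes (|C| * chi_5(C) * conj(chi_2(C))):
  1*(1)*conj(1) + 1*(exp(-8*I*pi/9))*conj(exp(4*I*pi/9)) + 1*(exp(2*I*pi/9))*conj(exp(8*I*pi/9)) + 1*(exp(-2*I*pi/3))*conj(exp(-2*I*pi/3)) + 1*(exp(4*I*pi/9))*conj(exp(-2*I*pi/9)) + 1*(exp(-4*I*pi/9))*conj(exp(2*I*pi/9)) + 1*(exp(2*I*pi/3))*conj(exp(2*I*pi/3)) + 1*(exp(-2*I*pi/9))*conj(exp(-8*I*pi/9)) + 1*(exp(8*I*pi/9))*conj(exp(-4*I*pi/9))
  = (1) + (exp(2*I*pi/3)) + (exp(-2*I*pi/3)) + (1) + (exp(2*I*pi/3)) + (exp(-2*I*pi/3)) + (1) + (exp(2*I*pi/3)) + (exp(-2*I*pi/3))
  = 0.
(Exp terms are combined using exp(i*s)*conj(exp(i*t)) = exp(i*(s-t)), and sums of them are collapsed using the identity that for every m > 1 the m distinct m-th roots of unity sum to 0, e.g. 1 + exp(2*I*pi/3) + exp(-2*I*pi/3) = 0.)
Dividing by |G| = 9 gives 0/9 = 0, matching the row-orthogonality relation <chi_5, chi_2> = [chi_5 = chi_2].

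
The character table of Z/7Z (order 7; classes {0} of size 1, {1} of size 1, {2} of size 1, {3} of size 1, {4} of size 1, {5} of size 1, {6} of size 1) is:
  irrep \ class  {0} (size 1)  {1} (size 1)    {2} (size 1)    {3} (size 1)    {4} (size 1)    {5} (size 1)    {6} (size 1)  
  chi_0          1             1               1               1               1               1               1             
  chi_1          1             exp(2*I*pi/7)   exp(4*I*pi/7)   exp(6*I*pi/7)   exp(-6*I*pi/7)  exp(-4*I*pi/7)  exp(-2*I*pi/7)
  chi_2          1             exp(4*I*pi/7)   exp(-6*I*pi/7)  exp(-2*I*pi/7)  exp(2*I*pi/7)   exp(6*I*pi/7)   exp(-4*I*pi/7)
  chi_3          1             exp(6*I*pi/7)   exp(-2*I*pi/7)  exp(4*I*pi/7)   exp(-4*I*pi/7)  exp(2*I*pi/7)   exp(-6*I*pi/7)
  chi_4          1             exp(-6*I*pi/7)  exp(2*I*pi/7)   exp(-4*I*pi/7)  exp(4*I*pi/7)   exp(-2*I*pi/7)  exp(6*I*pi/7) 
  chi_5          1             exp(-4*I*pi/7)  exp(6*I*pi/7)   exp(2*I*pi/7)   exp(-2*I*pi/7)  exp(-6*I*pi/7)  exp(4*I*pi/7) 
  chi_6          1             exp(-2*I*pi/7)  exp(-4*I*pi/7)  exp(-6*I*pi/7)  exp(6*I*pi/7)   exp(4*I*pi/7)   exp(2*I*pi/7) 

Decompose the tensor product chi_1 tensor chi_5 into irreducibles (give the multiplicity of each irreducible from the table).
chi_1 tensor chi_5 = chi_6 (all other irreducibles have multiplicity 0).

Why: The character of a tensor product is the pointwise product (chi_1 * chi_5)(C) = chi_1(C) * chi_5(C):
  {0}: (1)*(1), {1}: (exp(2*I*pi/7))*(exp(-4*I*pi/7)), {2}: (exp(4*I*pi/7))*(exp(6*I*pi/7)), {3}: (exp(6*I*pi/7))*(exp(2*I*pi/7)), {4}: (exp(-6*I*pi/7))*(exp(-2*I*pi/7)), {5}: (exp(-4*I*pi/7))*(exp(-6*I*pi/7)), {6}: (exp(-2*I*pi/7))*(exp(4*I*pi/7))
so (chi_1 * chi_5) takes values
  {0} -> 1, {1} -> exp(-2*I*pi/7), {2} -> exp(-4*I*pi/7), {3} -> exp(-6*I*pi/7), {4} -> exp(6*I*pi/7), {5} -> exp(4*I*pi/7), {6} -> exp(2*I*pi/7).
Now take the inner product of this character with each irreducible chi from the table, <chi_1*chi_5, chi> = (1/7) sum_C |C| (chi_1*chi_5)(C) conj(chi(C)):
  <chi_1*chi_5, chi_0> = (1/7)[1*(1)*conj(1) + 1*(exp(-2*I*pi/7))*conj(1) + 1*(exp(-4*I*pi/7))*conj(1) + 1*(exp(-6*I*pi/7))*conj(1) + 1*(exp(6*I*pi/7))*conj(1) + 1*(exp(4*I*pi/7))*conj(1) + 1*(exp(2*I*pi/7))*conj(1)]
      = (1/7)[(1) + (exp(-2*I*pi/7)) + (exp(-4*I*pi/7)) + (exp(-6*I*pi/7)) + (exp(6*I*pi/7)) + (exp(4*I*pi/7)) + (exp(2*I*pi/7))] = 0/7 = 0
  <chi_1*chi_5, chi_1> = (1/7)[1*(1)*conj(1) + 1*(exp(-2*I*pi/7))*conj(exp(2*I*pi/7)) + 1*(exp(-4*I*pi/7))*conj(exp(4*I*pi/7)) + 1*(exp(-6*I*pi/7))*conj(exp(6*I*pi/7)) + 1*(exp(6*I*pi/7))*conj(exp(-6*I*pi/7)) + 1*(exp(4*I*pi/7))*conj(exp(-4*I*pi/7)) + 1*(exp(2*I*pi/7))*conj(exp(-2*I*pi/7))]
      = (1/7)[(1) + (exp(-4*I*pi/7)) + (exp(6*I*pi/7)) + (exp(2*I*pi/7)) + (exp(-2*I*pi/7)) + (exp(-6*I*pi/7)) + (exp(4*I*pi/7))] = 0/7 = 0
  <chi_1*chi_5, chi_2> = (1/7)[1*(1)*conj(1) + 1*(exp(-2*I*pi/7))*conj(exp(4*I*pi/7)) + 1*(exp(-4*I*pi/7))*conj(exp(-6*I*pi/7)) + 1*(exp(-6*I*pi/7))*conj(exp(-2*I*pi/7)) + 1*(exp(6*I*pi/7))*conj(exp(2*I*pi/7)) + 1*(exp(4*I*pi/7))*conj(exp(6*I*pi/7)) + 1*(exp(2*I*pi/7))*conj(exp(-4*I*pi/7))]
      = (1/7)[(1) + (exp(-6*I*pi/7)) + (exp(2*I*pi/7)) + (exp(-4*I*pi/7)) + (exp(4*I*pi/7)) + (exp(-2*I*pi/7)) + (exp(6*I*pi/7))] = 0/7 = 0
  <chi_1*chi_5, chi_3> = (1/7)[1*(1)*conj(1) + 1*(exp(-2*I*pi/7))*conj(exp(6*I*pi/7)) + 1*(exp(-4*I*pi/7))*conj(exp(-2*I*pi/7)) + 1*(exp(-6*I*pi/7))*conj(exp(4*I*pi/7)) + 1*(exp(6*I*pi/7))*conj(exp(-4*I*pi/7)) + 1*(exp(4*I*pi/7))*conj(exp(2*I*pi/7)) + 1*(exp(2*I*pi/7))*conj(exp(-6*I*pi/7))]
      = (1/7)[(1) + (exp(6*I*pi/7)) + (exp(-2*I*pi/7)) + (exp(4*I*pi/7)) + (exp(-4*I*pi/7)) + (exp(2*I*pi/7)) + (exp(-6*I*pi/7))] = 0/7 = 0
  <chi_1*chi_5, chi_4> = (1/7)[1*(1)*conj(1) + 1*(exp(-2*I*pi/7))*conj(exp(-6*I*pi/7)) + 1*(exp(-4*I*pi/7))*conj(exp(2*I*pi/7)) + 1*(exp(-6*I*pi/7))*conj(exp(-4*I*pi/7)) + 1*(exp(6*I*pi/7))*conj(exp(4*I*pi/7)) + 1*(exp(4*I*pi/7))*conj(exp(-2*I*pi/7)) + 1*(exp(2*I*pi/7))*conj(exp(6*I*pi/7))]
      = (1/7)[(1) + (exp(4*I*pi/7)) + (exp(-6*I*pi/7)) + (exp(-2*I*pi/7)) + (exp(2*I*pi/7)) + (exp(6*I*pi/7)) + (exp(-4*I*pi/7))] = 0/7 = 0
  <chi_1*chi_5, chi_5> = (1/7)[1*(1)*conj(1) + 1*(exp(-2*I*pi/7))*conj(exp(-4*I*pi/7)) + 1*(exp(-4*I*pi/7))*conj(exp(6*I*pi/7)) + 1*(exp(-6*I*pi/7))*conj(exp(2*I*pi/7)) + 1*(exp(6*I*pi/7))*conj(exp(-2*I*pi/7)) + 1*(exp(4*I*pi/7))*conj(exp(-6*I*pi/7)) + 1*(exp(2*I*pi/7))*conj(exp(4*I*pi/7))]
      = (1/7)[(1) + (exp(2*I*pi/7)) + (exp(4*I*pi/7)) + (exp(6*I*pi/7)) + (exp(-6*I*pi/7)) + (exp(-4*I*pi/7)) + (exp(-2*I*pi/7))] = 0/7 = 0
  <chi_1*chi_5, chi_6> = (1/7)[1*(1)*conj(1) + 1*(exp(-2*I*pi/7))*conj(exp(-2*I*pi/7)) + 1*(exp(-4*I*pi/7))*conj(exp(-4*I*pi/7)) + 1*(exp(-6*I*pi/7))*conj(exp(-6*I*pi/7)) + 1*(exp(6*I*pi/7))*conj(exp(6*I*pi/7)) + 1*(exp(4*I*pi/7))*conj(exp(4*I*pi/7)) + 1*(exp(2*I*pi/7))*conj(exp(2*I*pi/7))]
      = (1/7)[(1) + (1) + (1) + (1) + (1) + (1) + (1)] = 7/7 = 1
(Exp terms are combined using exp(i*s)*conj(exp(i*t)) = exp(i*(s-t)), and sums of them are collapsed using the identity that for every m > 1 the m distinct m-th roots of unity sum to 0, e.g. 1 + exp(2*I*pi/3) + exp(-2*I*pi/3) = 0.)
Hence the multiplicities are chi_6: 1. Dimension check: dim(chi_1)*dim(chi_5) = 1*1 = 1 and sum (mult * dim) = 1*1 = 1.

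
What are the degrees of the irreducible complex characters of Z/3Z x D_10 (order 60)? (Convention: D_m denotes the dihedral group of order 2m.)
Dimensions: 1, 1, 1, 1, 1, 1, 1, 1, 1, 1, 1, 1, 2, 2, 2, 2, 2, 2, 2, 2, 2, 2, 2, 2

Proof sketch: There are 24 irreducibles (= number of conjugacy classes). Their dimensions d_i satisfy sum d_i^2 = |G| = 60: 1 + 1 + 1 + 1 + 1 + 1 + 1 + 1 + 1 + 1 + 1 + 1 + 4 + 4 + 4 + 4 + 4 + 4 + 4 + 4 + 4 + 4 + 4 + 4 = 60. (For the product with Z/3Z: each of the 3 1-dim characters of Z/3Z tensors with each irrep of D_10, giving 3 copies of each D_10-dimension.)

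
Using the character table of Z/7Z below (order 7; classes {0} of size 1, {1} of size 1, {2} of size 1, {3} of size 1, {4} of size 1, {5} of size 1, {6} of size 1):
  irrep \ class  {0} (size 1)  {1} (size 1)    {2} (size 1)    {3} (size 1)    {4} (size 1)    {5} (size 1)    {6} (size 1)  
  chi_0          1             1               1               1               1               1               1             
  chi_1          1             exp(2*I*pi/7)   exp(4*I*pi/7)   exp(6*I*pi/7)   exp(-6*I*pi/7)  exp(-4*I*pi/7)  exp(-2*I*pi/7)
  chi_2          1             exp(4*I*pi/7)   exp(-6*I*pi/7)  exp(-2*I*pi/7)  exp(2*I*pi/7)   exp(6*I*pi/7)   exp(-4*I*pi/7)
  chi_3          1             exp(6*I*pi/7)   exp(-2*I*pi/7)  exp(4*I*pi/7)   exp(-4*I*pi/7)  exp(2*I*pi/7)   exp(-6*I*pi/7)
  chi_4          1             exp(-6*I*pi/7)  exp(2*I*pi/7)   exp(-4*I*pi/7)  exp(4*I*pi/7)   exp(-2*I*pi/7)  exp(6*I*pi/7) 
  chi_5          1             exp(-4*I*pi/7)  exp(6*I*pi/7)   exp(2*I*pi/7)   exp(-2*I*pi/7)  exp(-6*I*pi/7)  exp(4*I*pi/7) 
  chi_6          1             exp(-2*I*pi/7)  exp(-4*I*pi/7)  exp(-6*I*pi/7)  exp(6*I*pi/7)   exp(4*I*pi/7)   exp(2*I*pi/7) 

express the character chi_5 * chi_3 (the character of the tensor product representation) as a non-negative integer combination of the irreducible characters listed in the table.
chi_5 tensor chi_3 = chi_1 (all other irreducibles have multiplicity 0).

Argument: The character of a tensor product is the pointwise product (chi_5 * chi_3)(C) = chi_5(C) * chi_3(C):
  {0}: (1)*(1), {1}: (exp(-4*I*pi/7))*(exp(6*I*pi/7)), {2}: (exp(6*I*pi/7))*(exp(-2*I*pi/7)), {3}: (exp(2*I*pi/7))*(exp(4*I*pi/7)), {4}: (exp(-2*I*pi/7))*(exp(-4*I*pi/7)), {5}: (exp(-6*I*pi/7))*(exp(2*I*pi/7)), {6}: (exp(4*I*pi/7))*(exp(-6*I*pi/7))
so (chi_5 * chi_3) takes values
  {0} -> 1, {1} -> exp(2*I*pi/7), {2} -> exp(4*I*pi/7), {3} -> exp(6*I*pi/7), {4} -> exp(-6*I*pi/7), {5} -> exp(-4*I*pi/7), {6} -> exp(-2*I*pi/7).
Now take the inner product of this character with each irreducible chi from the table, <chi_5*chi_3, chi> = (1/7) sum_C |C| (chi_5*chi_3)(C) conj(chi(C)):
  <chi_5*chi_3, chi_0> = (1/7)[1*(1)*conj(1) + 1*(exp(2*I*pi/7))*conj(1) + 1*(exp(4*I*pi/7))*conj(1) + 1*(exp(6*I*pi/7))*conj(1) + 1*(exp(-6*I*pi/7))*conj(1) + 1*(exp(-4*I*pi/7))*conj(1) + 1*(exp(-2*I*pi/7))*conj(1)]
      = (1/7)[(1) + (exp(2*I*pi/7)) + (exp(4*I*pi/7)) + (exp(6*I*pi/7)) + (exp(-6*I*pi/7)) + (exp(-4*I*pi/7)) + (exp(-2*I*pi/7))] = 0/7 = 0
  <chi_5*chi_3, chi_1> = (1/7)[1*(1)*conj(1) + 1*(exp(2*I*pi/7))*conj(exp(2*I*pi/7)) + 1*(exp(4*I*pi/7))*conj(exp(4*I*pi/7)) + 1*(exp(6*I*pi/7))*conj(exp(6*I*pi/7)) + 1*(exp(-6*I*pi/7))*conj(exp(-6*I*pi/7)) + 1*(exp(-4*I*pi/7))*conj(exp(-4*I*pi/7)) + 1*(exp(-2*I*pi/7))*conj(exp(-2*I*pi/7))]
      = (1/7)[(1) + (1) + (1) + (1) + (1) + (1) + (1)] = 7/7 = 1
  <chi_5*chi_3, chi_2> = (1/7)[1*(1)*conj(1) + 1*(exp(2*I*pi/7))*conj(exp(4*I*pi/7)) + 1*(exp(4*I*pi/7))*conj(exp(-6*I*pi/7)) + 1*(exp(6*I*pi/7))*conj(exp(-2*I*pi/7)) + 1*(exp(-6*I*pi/7))*conj(exp(2*I*pi/7)) + 1*(exp(-4*I*pi/7))*conj(exp(6*I*pi/7)) + 1*(exp(-2*I*pi/7))*conj(exp(-4*I*pi/7))]
      = (1/7)[(1) + (exp(-2*I*pi/7)) + (exp(-4*I*pi/7)) + (exp(-6*I*pi/7)) + (exp(6*I*pi/7)) + (exp(4*I*pi/7)) + (exp(2*I*pi/7))] = 0/7 = 0
  <chi_5*chi_3, chi_3> = (1/7)[1*(1)*conj(1) + 1*(exp(2*I*pi/7))*conj(exp(6*I*pi/7)) + 1*(exp(4*I*pi/7))*conj(exp(-2*I*pi/7)) + 1*(exp(6*I*pi/7))*conj(exp(4*I*pi/7)) + 1*(exp(-6*I*pi/7))*conj(exp(-4*I*pi/7)) + 1*(exp(-4*I*pi/7))*conj(exp(2*I*pi/7)) + 1*(exp(-2*I*pi/7))*conj(exp(-6*I*pi/7))]
      = (1/7)[(1) + (exp(-4*I*pi/7)) + (exp(6*I*pi/7)) + (exp(2*I*pi/7)) + (exp(-2*I*pi/7)) + (exp(-6*I*pi/7)) + (exp(4*I*pi/7))] = 0/7 = 0
  <chi_5*chi_3, chi_4> = (1/7)[1*(1)*conj(1) + 1*(exp(2*I*pi/7))*conj(exp(-6*I*pi/7)) + 1*(exp(4*I*pi/7))*conj(exp(2*I*pi/7)) + 1*(exp(6*I*pi/7))*conj(exp(-4*I*pi/7)) + 1*(exp(-6*I*pi/7))*conj(exp(4*I*pi/7)) + 1*(exp(-4*I*pi/7))*conj(exp(-2*I*pi/7)) + 1*(exp(-2*I*pi/7))*conj(exp(6*I*pi/7))]
      = (1/7)[(1) + (exp(-6*I*pi/7)) + (exp(2*I*pi/7)) + (exp(-4*I*pi/7)) + (exp(4*I*pi/7)) + (exp(-2*I*pi/7)) + (exp(6*I*pi/7))] = 0/7 = 0
  <chi_5*chi_3, chi_5> = (1/7)[1*(1)*conj(1) + 1*(exp(2*I*pi/7))*conj(exp(-4*I*pi/7)) + 1*(exp(4*I*pi/7))*conj(exp(6*I*pi/7)) + 1*(exp(6*I*pi/7))*conj(exp(2*I*pi/7)) + 1*(exp(-6*I*pi/7))*conj(exp(-2*I*pi/7)) + 1*(exp(-4*I*pi/7))*conj(exp(-6*I*pi/7)) + 1*(exp(-2*I*pi/7))*conj(exp(4*I*pi/7))]
      = (1/7)[(1) + (exp(6*I*pi/7)) + (exp(-2*I*pi/7)) + (exp(4*I*pi/7)) + (exp(-4*I*pi/7)) + (exp(2*I*pi/7)) + (exp(-6*I*pi/7))] = 0/7 = 0
  <chi_5*chi_3, chi_6> = (1/7)[1*(1)*conj(1) + 1*(exp(2*I*pi/7))*conj(exp(-2*I*pi/7)) + 1*(exp(4*I*pi/7))*conj(exp(-4*I*pi/7)) + 1*(exp(6*I*pi/7))*conj(exp(-6*I*pi/7)) + 1*(exp(-6*I*pi/7))*conj(exp(6*I*pi/7)) + 1*(exp(-4*I*pi/7))*conj(exp(4*I*pi/7)) + 1*(exp(-2*I*pi/7))*conj(exp(2*I*pi/7))]
      = (1/7)[(1) + (exp(4*I*pi/7)) + (exp(-6*I*pi/7)) + (exp(-2*I*pi/7)) + (exp(2*I*pi/7)) + (exp(6*I*pi/7)) + (exp(-4*I*pi/7))] = 0/7 = 0
(Exp terms are combined using exp(i*s)*conj(exp(i*t)) = exp(i*(s-t)), and sums of them are collapsed using the identity that for every m > 1 the m distinct m-th roots of unity sum to 0, e.g. 1 + exp(2*I*pi/3) + exp(-2*I*pi/3) = 0.)
Hence the multiplicities are chi_1: 1. Dimension check: dim(chi_5)*dim(chi_3) = 1*1 = 1 and sum (mult * dim) = 1*1 = 1.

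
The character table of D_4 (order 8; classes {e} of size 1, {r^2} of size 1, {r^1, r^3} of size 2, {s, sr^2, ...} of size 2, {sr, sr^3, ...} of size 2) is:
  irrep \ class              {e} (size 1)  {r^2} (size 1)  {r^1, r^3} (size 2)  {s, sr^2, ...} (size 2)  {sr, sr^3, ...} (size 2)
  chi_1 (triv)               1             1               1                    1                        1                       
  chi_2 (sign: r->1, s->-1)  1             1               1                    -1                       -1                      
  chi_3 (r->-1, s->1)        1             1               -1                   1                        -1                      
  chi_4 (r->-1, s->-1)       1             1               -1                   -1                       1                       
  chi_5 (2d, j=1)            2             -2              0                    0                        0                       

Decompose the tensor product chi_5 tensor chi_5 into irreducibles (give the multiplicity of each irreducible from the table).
chi_5 tensor chi_5 = chi_1 + chi_2 + chi_3 + chi_4 (all other irreducibles have multiplicity 0).

Proof sketch: The character of a tensor product is the pointwise product (chi_5 * chi_5)(C) = chi_5(C) * chi_5(C):
  {e}: (2)*(2), {r^2}: (-2)*(-2), {r^1, r^3}: (0)*(0), {s, sr^2, ...}: (0)*(0), {sr, sr^3, ...}: (0)*(0)
so (chi_5 * chi_5) takes values
  {e} -> 4, {r^2} -> 4, {r^1, r^3} -> 0, {s, sr^2, ...} -> 0, {sr, sr^3, ...} -> 0.
Now take the inner product of this character with each irreducible chi from the table, <chi_5*chi_5, chi> = (1/8) sum_C |C| (chi_5*chi_5)(C) conj(chi(C)):
  <chi_5*chi_5, chi_1> = (1/8)[1*(4)*conj(1) + 1*(4)*conj(1) + 2*(0)*conj(1) + 2*(0)*conj(1) + 2*(0)*conj(1)]
      = (1/8)[(4) + (4) + (0) + (0) + (0)] = 8/8 = 1
  <chi_5*chi_5, chi_2> = (1/8)[1*(4)*conj(1) + 1*(4)*conj(1) + 2*(0)*conj(1) + 2*(0)*conj(-1) + 2*(0)*conj(-1)]
      = (1/8)[(4) + (4) + (0) + (0) + (0)] = 8/8 = 1
  <chi_5*chi_5, chi_3> = (1/8)[1*(4)*conj(1) + 1*(4)*conj(1) + 2*(0)*conj(-1) + 2*(0)*conj(1) + 2*(0)*conj(-1)]
      = (1/8)[(4) + (4) + (0) + (0) + (0)] = 8/8 = 1
  <chi_5*chi_5, chi_4> = (1/8)[1*(4)*conj(1) + 1*(4)*conj(1) + 2*(0)*conj(-1) + 2*(0)*conj(-1) + 2*(0)*conj(1)]
      = (1/8)[(4) + (4) + (0) + (0) + (0)] = 8/8 = 1
  <chi_5*chi_5, chi_5> = (1/8)[1*(4)*conj(2) + 1*(4)*conj(-2) + 2*(0)*conj(0) + 2*(0)*conj(0) + 2*(0)*conj(0)]
      = (1/8)[(8) + (-8) + (0) + (0) + (0)] = 0/8 = 0
Hence the multiplicities are chi_1: 1, chi_2: 1, chi_3: 1, chi_4: 1. Dimension check: dim(chi_5)*dim(chi_5) = 2*2 = 4 and sum (mult * dim) = 1*1 + 1*1 + 1*1 + 1*1 = 4.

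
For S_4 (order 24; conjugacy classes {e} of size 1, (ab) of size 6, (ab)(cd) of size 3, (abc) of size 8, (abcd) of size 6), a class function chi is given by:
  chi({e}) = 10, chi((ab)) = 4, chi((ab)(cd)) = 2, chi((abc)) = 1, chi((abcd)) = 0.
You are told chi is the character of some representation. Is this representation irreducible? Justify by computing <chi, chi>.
Not irreducible (reducible): <chi, chi> = 9 > 1.

Proof sketch: <chi, chi> = (1/|G|) sum_C |C| * |chi(C)|^2 = (1/24)[1*|10|^2 + 6*|4|^2 + 3*|2|^2 + 8*|1|^2 + 6*|0|^2]
  = (1/24)[(100) + (96) + (12) + (8) + (0)] = 216/24 = 9.
A character is irreducible iff <chi, chi> = 1, so this representation is reducible.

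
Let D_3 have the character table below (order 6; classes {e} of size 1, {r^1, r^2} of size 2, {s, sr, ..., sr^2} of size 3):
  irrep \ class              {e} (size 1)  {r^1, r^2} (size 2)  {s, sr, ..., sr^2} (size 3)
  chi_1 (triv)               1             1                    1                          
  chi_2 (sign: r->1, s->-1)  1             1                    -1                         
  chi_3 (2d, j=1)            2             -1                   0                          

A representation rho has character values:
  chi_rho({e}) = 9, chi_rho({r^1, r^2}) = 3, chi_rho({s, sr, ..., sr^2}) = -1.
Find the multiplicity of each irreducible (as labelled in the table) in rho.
Multiplicities: chi_1: 2, chi_2: 3, chi_3: 2.

Justification: Use <chi_rho, chi> = (1/|G|) sum_C |C| * chi_rho(C) * conj(chi(C)) with |G| = 6 for each irreducible chi in the table:
  <chi_rho, chi_1> = (1/6)[1*(9)*conj(1) + 2*(3)*conj(1) + 3*(-1)*conj(1)]
      = (1/6)[(9) + (6) + (-3)] = 12/6 = 2
  <chi_rho, chi_2> = (1/6)[1*(9)*conj(1) + 2*(3)*conj(1) + 3*(-1)*conj(-1)]
      = (1/6)[(9) + (6) + (3)] = 18/6 = 3
  <chi_rho, chi_3> = (1/6)[1*(9)*conj(2) + 2*(3)*conj(-1) + 3*(-1)*conj(0)]
      = (1/6)[(18) + (-6) + (0)] = 12/6 = 2
Dimension check: dim(rho) = sum (mult * dim) = 2*1 + 3*1 + 2*2 = 9 = chi_rho(e) = 9.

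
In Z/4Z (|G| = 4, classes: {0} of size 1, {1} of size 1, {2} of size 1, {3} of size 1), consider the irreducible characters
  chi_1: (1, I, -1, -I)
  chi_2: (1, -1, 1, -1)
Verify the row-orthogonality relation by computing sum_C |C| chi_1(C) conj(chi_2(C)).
Sum = 0; so <chi_1, chi_2> = 0 (distinct irreducibles are orthogonal).

Solution. Compute term by term over conjugacy classes (|C| * chi_1(C) * conj(chi_2(C))):
  1*(1)*conj(1) + 1*(I)*conj(-1) + 1*(-1)*conj(1) + 1*(-I)*conj(-1)
  = (1) + (-I) + (-1) + (I)
  = 0.
(Exp terms are combined using exp(i*s)*conj(exp(i*t)) = exp(i*(s-t)), and sums of them are collapsed using the identity that for every m > 1 the m distinct m-th roots of unity sum to 0, e.g. 1 + exp(2*I*pi/3) + exp(-2*I*pi/3) = 0.)
Dividing by |G| = 4 gives 0/4 = 0, matching the row-orthogonality relation <chi_1, chi_2> = [chi_1 = chi_2].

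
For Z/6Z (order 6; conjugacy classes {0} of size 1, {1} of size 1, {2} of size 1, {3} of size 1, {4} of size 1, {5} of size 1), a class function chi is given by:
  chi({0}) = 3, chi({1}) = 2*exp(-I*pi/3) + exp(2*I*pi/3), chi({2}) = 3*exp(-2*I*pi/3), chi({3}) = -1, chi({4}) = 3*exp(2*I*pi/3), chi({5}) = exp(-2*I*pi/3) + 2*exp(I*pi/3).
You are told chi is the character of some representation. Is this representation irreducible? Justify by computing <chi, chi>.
Not irreducible (reducible): <chi, chi> = 5 > 1.

Solution. <chi, chi> = (1/|G|) sum_C |C| * |chi(C)|^2 = (1/6)[1*|3|^2 + 1*|2*exp(-I*pi/3) + exp(2*I*pi/3)|^2 + 1*|3*exp(-2*I*pi/3)|^2 + 1*|-1|^2 + 1*|3*exp(2*I*pi/3)|^2 + 1*|exp(-2*I*pi/3) + 2*exp(I*pi/3)|^2]
  = (1/6)[(9) + (1) + (9) + (1) + (9) + (1)] = 30/6 = 5.
(Exp terms are combined using exp(i*s)*conj(exp(i*t)) = exp(i*(s-t)), and sums of them are collapsed using the identity that for every m > 1 the m distinct m-th roots of unity sum to 0, e.g. 1 + exp(2*I*pi/3) + exp(-2*I*pi/3) = 0.)
A character is irreducible iff <chi, chi> = 1, so this representation is reducible.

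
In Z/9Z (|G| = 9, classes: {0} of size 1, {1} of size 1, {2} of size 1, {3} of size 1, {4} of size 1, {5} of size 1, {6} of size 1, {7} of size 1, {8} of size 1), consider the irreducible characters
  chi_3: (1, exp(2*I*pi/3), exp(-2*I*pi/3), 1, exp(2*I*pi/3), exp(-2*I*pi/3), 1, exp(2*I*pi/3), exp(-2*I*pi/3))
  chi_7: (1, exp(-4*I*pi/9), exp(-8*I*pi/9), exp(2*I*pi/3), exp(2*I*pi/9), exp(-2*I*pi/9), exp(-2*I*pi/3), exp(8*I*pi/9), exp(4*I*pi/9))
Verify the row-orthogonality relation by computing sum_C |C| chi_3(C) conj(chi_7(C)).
Sum = 0; so <chi_3, chi_7> = 0 (distinct irreducibles are orthogonal).

Explanation: Compute term by term over conjugacy classes (|C| * chi_3(C) * conj(chi_7(C))):
  1*(1)*conj(1) + 1*(exp(2*I*pi/3))*conj(exp(-4*I*pi/9)) + 1*(exp(-2*I*pi/3))*conj(exp(-8*I*pi/9)) + 1*(1)*conj(exp(2*I*pi/3)) + 1*(exp(2*I*pi/3))*conj(exp(2*I*pi/9)) + 1*(exp(-2*I*pi/3))*conj(exp(-2*I*pi/9)) + 1*(1)*conj(exp(-2*I*pi/3)) + 1*(exp(2*I*pi/3))*conj(exp(8*I*pi/9)) + 1*(exp(-2*I*pi/3))*conj(exp(4*I*pi/9))
  = (1) + (exp(-8*I*pi/9)) + (exp(2*I*pi/9)) + (exp(-2*I*pi/3)) + (exp(4*I*pi/9)) + (exp(-4*I*pi/9)) + (exp(2*I*pi/3)) + (exp(-2*I*pi/9)) + (exp(8*I*pi/9))
  = 0.
(Exp terms are combined using exp(i*s)*conj(exp(i*t)) = exp(i*(s-t)), and sums of them are collapsed using the identity that for every m > 1 the m distinct m-th roots of unity sum to 0, e.g. 1 + exp(2*I*pi/3) + exp(-2*I*pi/3) = 0.)
Dividing by |G| = 9 gives 0/9 = 0, matching the row-orthogonality relation <chi_3, chi_7> = [chi_3 = chi_7].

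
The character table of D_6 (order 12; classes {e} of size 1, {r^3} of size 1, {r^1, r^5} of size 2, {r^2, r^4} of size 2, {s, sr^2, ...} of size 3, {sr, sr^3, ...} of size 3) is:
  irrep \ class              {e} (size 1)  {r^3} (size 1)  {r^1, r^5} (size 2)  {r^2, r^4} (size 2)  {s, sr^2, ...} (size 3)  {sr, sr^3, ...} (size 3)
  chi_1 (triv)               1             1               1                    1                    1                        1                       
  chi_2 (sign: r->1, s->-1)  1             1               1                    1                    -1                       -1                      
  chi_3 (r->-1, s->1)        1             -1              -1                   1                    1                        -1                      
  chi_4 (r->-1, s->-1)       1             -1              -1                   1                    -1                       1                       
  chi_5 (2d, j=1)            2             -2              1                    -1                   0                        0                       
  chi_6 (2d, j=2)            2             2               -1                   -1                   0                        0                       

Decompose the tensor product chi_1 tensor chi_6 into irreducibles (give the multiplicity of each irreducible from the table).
chi_1 tensor chi_6 = chi_6 (all other irreducibles have multiplicity 0).

Explanation: The character of a tensor product is the pointwise product (chi_1 * chi_6)(C) = chi_1(C) * chi_6(C):
  {e}: (1)*(2), {r^3}: (1)*(2), {r^1, r^5}: (1)*(-1), {r^2, r^4}: (1)*(-1), {s, sr^2, ...}: (1)*(0), {sr, sr^3, ...}: (1)*(0)
so (chi_1 * chi_6) takes values
  {e} -> 2, {r^3} -> 2, {r^1, r^5} -> -1, {r^2, r^4} -> -1, {s, sr^2, ...} -> 0, {sr, sr^3, ...} -> 0.
Now take the inner product of this character with each irreducible chi from the table, <chi_1*chi_6, chi> = (1/12) sum_C |C| (chi_1*chi_6)(C) conj(chi(C)):
  <chi_1*chi_6, chi_1> = (1/12)[1*(2)*conj(1) + 1*(2)*conj(1) + 2*(-1)*conj(1) + 2*(-1)*conj(1) + 3*(0)*conj(1) + 3*(0)*conj(1)]
      = (1/12)[(2) + (2) + (-2) + (-2) + (0) + (0)] = 0/12 = 0
  <chi_1*chi_6, chi_2> = (1/12)[1*(2)*conj(1) + 1*(2)*conj(1) + 2*(-1)*conj(1) + 2*(-1)*conj(1) + 3*(0)*conj(-1) + 3*(0)*conj(-1)]
      = (1/12)[(2) + (2) + (-2) + (-2) + (0) + (0)] = 0/12 = 0
  <chi_1*chi_6, chi_3> = (1/12)[1*(2)*conj(1) + 1*(2)*conj(-1) + 2*(-1)*conj(-1) + 2*(-1)*conj(1) + 3*(0)*conj(1) + 3*(0)*conj(-1)]
      = (1/12)[(2) + (-2) + (2) + (-2) + (0) + (0)] = 0/12 = 0
  <chi_1*chi_6, chi_4> = (1/12)[1*(2)*conj(1) + 1*(2)*conj(-1) + 2*(-1)*conj(-1) + 2*(-1)*conj(1) + 3*(0)*conj(-1) + 3*(0)*conj(1)]
      = (1/12)[(2) + (-2) + (2) + (-2) + (0) + (0)] = 0/12 = 0
  <chi_1*chi_6, chi_5> = (1/12)[1*(2)*conj(2) + 1*(2)*conj(-2) + 2*(-1)*conj(1) + 2*(-1)*conj(-1) + 3*(0)*conj(0) + 3*(0)*conj(0)]
      = (1/12)[(4) + (-4) + (-2) + (2) + (0) + (0)] = 0/12 = 0
  <chi_1*chi_6, chi_6> = (1/12)[1*(2)*conj(2) + 1*(2)*conj(2) + 2*(-1)*conj(-1) + 2*(-1)*conj(-1) + 3*(0)*conj(0) + 3*(0)*conj(0)]
      = (1/12)[(4) + (4) + (2) + (2) + (0) + (0)] = 12/12 = 1
Hence the multiplicities are chi_6: 1. Dimension check: dim(chi_1)*dim(chi_6) = 1*2 = 2 and sum (mult * dim) = 1*2 = 2.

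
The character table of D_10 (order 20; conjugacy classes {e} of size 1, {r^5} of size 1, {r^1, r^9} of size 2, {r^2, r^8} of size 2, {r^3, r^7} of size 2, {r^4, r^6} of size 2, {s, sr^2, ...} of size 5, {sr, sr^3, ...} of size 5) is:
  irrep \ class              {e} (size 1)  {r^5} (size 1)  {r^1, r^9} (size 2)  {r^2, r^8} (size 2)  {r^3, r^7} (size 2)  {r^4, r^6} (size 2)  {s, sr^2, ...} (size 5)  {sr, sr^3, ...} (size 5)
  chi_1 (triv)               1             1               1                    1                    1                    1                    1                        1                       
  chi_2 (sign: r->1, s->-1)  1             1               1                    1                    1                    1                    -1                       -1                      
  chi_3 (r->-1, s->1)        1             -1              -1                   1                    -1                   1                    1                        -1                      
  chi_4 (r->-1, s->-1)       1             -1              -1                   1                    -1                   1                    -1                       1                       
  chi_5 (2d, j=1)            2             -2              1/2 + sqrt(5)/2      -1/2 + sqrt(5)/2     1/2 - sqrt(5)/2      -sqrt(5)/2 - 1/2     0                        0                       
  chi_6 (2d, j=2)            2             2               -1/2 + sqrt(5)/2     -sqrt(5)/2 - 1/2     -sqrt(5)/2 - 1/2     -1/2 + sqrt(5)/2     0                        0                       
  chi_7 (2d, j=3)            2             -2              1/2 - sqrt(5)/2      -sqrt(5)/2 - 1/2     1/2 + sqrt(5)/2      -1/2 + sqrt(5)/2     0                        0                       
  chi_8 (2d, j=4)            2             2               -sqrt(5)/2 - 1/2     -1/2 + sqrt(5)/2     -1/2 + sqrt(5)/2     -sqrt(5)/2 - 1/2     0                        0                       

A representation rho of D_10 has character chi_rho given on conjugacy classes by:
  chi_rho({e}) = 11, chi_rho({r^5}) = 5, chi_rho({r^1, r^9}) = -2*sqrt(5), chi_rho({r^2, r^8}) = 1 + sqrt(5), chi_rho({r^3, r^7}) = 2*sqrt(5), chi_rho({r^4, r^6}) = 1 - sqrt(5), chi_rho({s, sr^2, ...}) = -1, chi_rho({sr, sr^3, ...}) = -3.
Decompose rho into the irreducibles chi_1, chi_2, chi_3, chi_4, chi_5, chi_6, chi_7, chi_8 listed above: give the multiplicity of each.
Multiplicities: chi_1: 0, chi_2: 2, chi_3: 1, chi_4: 0, chi_5: 0, chi_6: 0, chi_7: 1, chi_8: 3.

Solution. Use <chi_rho, chi> = (1/|G|) sum_C |C| * chi_rho(C) * conj(chi(C)) with |G| = 20 for each irreducible chi in the table:
  <chi_rho, chi_1> = (1/20)[1*(11)*conj(1) + 1*(5)*conj(1) + 2*(-2*sqrt(5))*conj(1) + 2*(1 + sqrt(5))*conj(1) + 2*(2*sqrt(5))*conj(1) + 2*(1 - sqrt(5))*conj(1) + 5*(-1)*conj(1) + 5*(-3)*conj(1)]
      = (1/20)[(11) + (5) + (-4*sqrt(5)) + (2 + 2*sqrt(5)) + (4*sqrt(5)) + (2 - 2*sqrt(5)) + (-5) + (-15)] = 0/20 = 0
  <chi_rho, chi_2> = (1/20)[1*(11)*conj(1) + 1*(5)*conj(1) + 2*(-2*sqrt(5))*conj(1) + 2*(1 + sqrt(5))*conj(1) + 2*(2*sqrt(5))*conj(1) + 2*(1 - sqrt(5))*conj(1) + 5*(-1)*conj(-1) + 5*(-3)*conj(-1)]
      = (1/20)[(11) + (5) + (-4*sqrt(5)) + (2 + 2*sqrt(5)) + (4*sqrt(5)) + (2 - 2*sqrt(5)) + (5) + (15)] = 40/20 = 2
  <chi_rho, chi_3> = (1/20)[1*(11)*conj(1) + 1*(5)*conj(-1) + 2*(-2*sqrt(5))*conj(-1) + 2*(1 + sqrt(5))*conj(1) + 2*(2*sqrt(5))*conj(-1) + 2*(1 - sqrt(5))*conj(1) + 5*(-1)*conj(1) + 5*(-3)*conj(-1)]
      = (1/20)[(11) + (-5) + (4*sqrt(5)) + (2 + 2*sqrt(5)) + (-4*sqrt(5)) + (2 - 2*sqrt(5)) + (-5) + (15)] = 20/20 = 1
  <chi_rho, chi_4> = (1/20)[1*(11)*conj(1) + 1*(5)*conj(-1) + 2*(-2*sqrt(5))*conj(-1) + 2*(1 + sqrt(5))*conj(1) + 2*(2*sqrt(5))*conj(-1) + 2*(1 - sqrt(5))*conj(1) + 5*(-1)*conj(-1) + 5*(-3)*conj(1)]
      = (1/20)[(11) + (-5) + (4*sqrt(5)) + (2 + 2*sqrt(5)) + (-4*sqrt(5)) + (2 - 2*sqrt(5)) + (5) + (-15)] = 0/20 = 0
  <chi_rho, chi_5> = (1/20)[1*(11)*conj(2) + 1*(5)*conj(-2) + 2*(-2*sqrt(5))*conj(1/2 + sqrt(5)/2) + 2*(1 + sqrt(5))*conj(-1/2 + sqrt(5)/2) + 2*(2*sqrt(5))*conj(1/2 - sqrt(5)/2) + 2*(1 - sqrt(5))*conj(-sqrt(5)/2 - 1/2) + 5*(-1)*conj(0) + 5*(-3)*conj(0)]
      = (1/20)[(22) + (-10) + (-10 - 2*sqrt(5)) + (4) + (-10 + 2*sqrt(5)) + (4) + (0) + (0)] = 0/20 = 0
  <chi_rho, chi_6> = (1/20)[1*(11)*conj(2) + 1*(5)*conj(2) + 2*(-2*sqrt(5))*conj(-1/2 + sqrt(5)/2) + 2*(1 + sqrt(5))*conj(-sqrt(5)/2 - 1/2) + 2*(2*sqrt(5))*conj(-sqrt(5)/2 - 1/2) + 2*(1 - sqrt(5))*conj(-1/2 + sqrt(5)/2) + 5*(-1)*conj(0) + 5*(-3)*conj(0)]
      = (1/20)[(22) + (10) + (-10 + 2*sqrt(5)) + (-6 - 2*sqrt(5)) + (-10 - 2*sqrt(5)) + (-6 + 2*sqrt(5)) + (0) + (0)] = 0/20 = 0
  <chi_rho, chi_7> = (1/20)[1*(11)*conj(2) + 1*(5)*conj(-2) + 2*(-2*sqrt(5))*conj(1/2 - sqrt(5)/2) + 2*(1 + sqrt(5))*conj(-sqrt(5)/2 - 1/2) + 2*(2*sqrt(5))*conj(1/2 + sqrt(5)/2) + 2*(1 - sqrt(5))*conj(-1/2 + sqrt(5)/2) + 5*(-1)*conj(0) + 5*(-3)*conj(0)]
      = (1/20)[(22) + (-10) + (10 - 2*sqrt(5)) + (-6 - 2*sqrt(5)) + (2*sqrt(5) + 10) + (-6 + 2*sqrt(5)) + (0) + (0)] = 20/20 = 1
  <chi_rho, chi_8> = (1/20)[1*(11)*conj(2) + 1*(5)*conj(2) + 2*(-2*sqrt(5))*conj(-sqrt(5)/2 - 1/2) + 2*(1 + sqrt(5))*conj(-1/2 + sqrt(5)/2) + 2*(2*sqrt(5))*conj(-1/2 + sqrt(5)/2) + 2*(1 - sqrt(5))*conj(-sqrt(5)/2 - 1/2) + 5*(-1)*conj(0) + 5*(-3)*conj(0)]
      = (1/20)[(22) + (10) + (2*sqrt(5) + 10) + (4) + (10 - 2*sqrt(5)) + (4) + (0) + (0)] = 60/20 = 3
Dimension check: dim(rho) = sum (mult * dim) = 0*1 + 2*1 + 1*1 + 0*1 + 0*2 + 0*2 + 1*2 + 3*2 = 11 = chi_rho(e) = 11.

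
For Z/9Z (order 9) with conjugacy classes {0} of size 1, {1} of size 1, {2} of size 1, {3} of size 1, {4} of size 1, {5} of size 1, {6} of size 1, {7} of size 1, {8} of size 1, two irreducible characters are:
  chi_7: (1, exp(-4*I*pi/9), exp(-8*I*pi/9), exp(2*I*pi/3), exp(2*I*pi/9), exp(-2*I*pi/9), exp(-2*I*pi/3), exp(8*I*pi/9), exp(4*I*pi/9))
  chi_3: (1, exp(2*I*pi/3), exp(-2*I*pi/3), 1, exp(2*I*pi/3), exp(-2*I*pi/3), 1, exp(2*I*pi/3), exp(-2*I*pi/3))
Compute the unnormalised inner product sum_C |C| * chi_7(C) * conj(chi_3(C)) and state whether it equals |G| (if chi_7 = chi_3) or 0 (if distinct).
Sum = 0; so <chi_7, chi_3> = 0 (distinct irreducibles are orthogonal).

Solution. Compute term by term over conjugacy classes (|C| * chi_7(C) * conj(chi_3(C))):
  1*(1)*conj(1) + 1*(exp(-4*I*pi/9))*conj(exp(2*I*pi/3)) + 1*(exp(-8*I*pi/9))*conj(exp(-2*I*pi/3)) + 1*(exp(2*I*pi/3))*conj(1) + 1*(exp(2*I*pi/9))*conj(exp(2*I*pi/3)) + 1*(exp(-2*I*pi/9))*conj(exp(-2*I*pi/3)) + 1*(exp(-2*I*pi/3))*conj(1) + 1*(exp(8*I*pi/9))*conj(exp(2*I*pi/3)) + 1*(exp(4*I*pi/9))*conj(exp(-2*I*pi/3))
  = (1) + (exp(8*I*pi/9)) + (exp(-2*I*pi/9)) + (exp(2*I*pi/3)) + (exp(-4*I*pi/9)) + (exp(4*I*pi/9)) + (exp(-2*I*pi/3)) + (exp(2*I*pi/9)) + (exp(-8*I*pi/9))
  = 0.
(Exp terms are combined using exp(i*s)*conj(exp(i*t)) = exp(i*(s-t)), and sums of them are collapsed using the identity that for every m > 1 the m distinct m-th roots of unity sum to 0, e.g. 1 + exp(2*I*pi/3) + exp(-2*I*pi/3) = 0.)
Dividing by |G| = 9 gives 0/9 = 0, matching the row-orthogonality relation <chi_7, chi_3> = [chi_7 = chi_3].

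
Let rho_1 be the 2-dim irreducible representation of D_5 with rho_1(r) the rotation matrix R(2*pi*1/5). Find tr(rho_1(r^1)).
chi_{rho_1}(r^1) = 2*cos(2*pi*1*1/5) = -1/2 + sqrt(5)/2

Why: rho_1(r^1) is rotation by angle 2*pi*1*1/5, whose trace is 2*cos(2*pi*1*1/5) = -1/2 + sqrt(5)/2.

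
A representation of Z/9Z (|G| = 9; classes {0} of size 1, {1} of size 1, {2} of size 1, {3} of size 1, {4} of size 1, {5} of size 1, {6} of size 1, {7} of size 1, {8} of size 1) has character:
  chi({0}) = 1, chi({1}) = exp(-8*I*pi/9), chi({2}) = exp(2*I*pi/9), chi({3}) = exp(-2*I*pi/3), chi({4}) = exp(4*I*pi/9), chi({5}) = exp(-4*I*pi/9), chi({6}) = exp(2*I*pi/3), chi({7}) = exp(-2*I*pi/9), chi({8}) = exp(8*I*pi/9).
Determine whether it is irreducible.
Irreducible: <chi, chi> = 1.

Proof sketch: <chi, chi> = (1/|G|) sum_C |C| * |chi(C)|^2 = (1/9)[1*|1|^2 + 1*|exp(-8*I*pi/9)|^2 + 1*|exp(2*I*pi/9)|^2 + 1*|exp(-2*I*pi/3)|^2 + 1*|exp(4*I*pi/9)|^2 + 1*|exp(-4*I*pi/9)|^2 + 1*|exp(2*I*pi/3)|^2 + 1*|exp(-2*I*pi/9)|^2 + 1*|exp(8*I*pi/9)|^2]
  = (1/9)[(1) + (1) + (1) + (1) + (1) + (1) + (1) + (1) + (1)] = 9/9 = 1.
(Exp terms are combined using exp(i*s)*conj(exp(i*t)) = exp(i*(s-t)), and sums of them are collapsed using the identity that for every m > 1 the m distinct m-th roots of unity sum to 0, e.g. 1 + exp(2*I*pi/3) + exp(-2*I*pi/3) = 0.)
A character is irreducible iff <chi, chi> = 1, so this representation is irreducible.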